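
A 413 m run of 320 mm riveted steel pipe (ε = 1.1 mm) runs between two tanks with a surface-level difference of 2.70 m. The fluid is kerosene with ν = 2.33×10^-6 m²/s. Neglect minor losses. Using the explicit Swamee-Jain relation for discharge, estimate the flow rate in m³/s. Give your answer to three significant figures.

Q ≈ 0.0975 m³/s

Swamee-Jain (Type II): Q = -0.965·√(gD⁵h_f/L)·ln[ε/(3.7D) + √(3.17ν²L/(gD³h_f))]
√(gD⁵h_f/L) = √(9.81·0.320⁵·2.70/413) = 0.01467
ε/(3.7D) = 9.29×10^-4; √(3.17ν²L/(gD³h_f)) = 9.05×10^-5
Q = -0.965·0.01467·ln(0.001020) = 0.09751 m³/s
Check: V = 1.21 m/s, Re = 1.67×10^5, f = 0.02813, h_f = 2.72 m ≈ 2.70 m ✓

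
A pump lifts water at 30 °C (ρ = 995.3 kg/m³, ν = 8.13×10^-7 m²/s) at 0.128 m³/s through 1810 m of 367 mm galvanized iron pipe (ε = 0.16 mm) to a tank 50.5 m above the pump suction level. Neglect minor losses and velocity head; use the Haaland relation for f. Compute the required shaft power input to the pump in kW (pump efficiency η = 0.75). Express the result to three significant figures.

V = 4Q/(πD²) = 1.210 m/s; Re = 5.46×10^5; ε/D = 4.36×10^-4; f = 0.01708
h_f = f(L/D)V²/2g = 6.288 m
Total head H = z + h_f = 50.5 + 6.288 = 56.79 m
P_hyd = ρgQH = 995.3·9.81·0.128·56.79 = 70.97 kW
P_shaft = P_hyd/η = 70.97/0.75 = 94.63 kW

P_shaft ≈ 94.6 kW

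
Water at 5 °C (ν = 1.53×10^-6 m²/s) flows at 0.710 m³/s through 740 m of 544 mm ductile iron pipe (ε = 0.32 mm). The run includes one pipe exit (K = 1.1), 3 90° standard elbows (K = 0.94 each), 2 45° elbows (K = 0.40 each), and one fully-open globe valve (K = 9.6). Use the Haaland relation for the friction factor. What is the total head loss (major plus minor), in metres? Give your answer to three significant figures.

V = 4Q/(πD²) = 3.055 m/s; V²/2g = 0.4756 m
Re = 1.09×10^6, ε/D = 5.88×10^-4 → f = 0.01772 (Haaland)
Major: h_f = f(L/D)·V²/2g = 0.01772·1360·0.4756 = 11.46 m
Minor: ΣK = 14.3; h_m = ΣK·V²/2g = 6.811 m
Total H_L = 11.46 + 6.811 = 18.28 m

H_L ≈ 18.3 m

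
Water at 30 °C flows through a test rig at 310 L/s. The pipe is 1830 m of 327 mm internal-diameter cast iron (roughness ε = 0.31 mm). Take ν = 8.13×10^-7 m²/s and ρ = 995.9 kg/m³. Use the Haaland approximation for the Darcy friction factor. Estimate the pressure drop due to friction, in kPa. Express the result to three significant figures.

Δp ≈ 745 kPa

V = 4Q/(πD²) = 4·0.310/(π·0.327²) = 3.691 m/s
Re = VD/ν = 3.691·0.327/8.13×10^-7 = 1.48×10^6 → turbulent
ε/D = 0.31/327 = 9.48×10^-4
Haaland: f = 0.01961
h_f = f(L/D)V²/(2g) = 0.01961·(1830/0.327)·3.691²/(2·9.81) = 76.21 m
Δp = ρg·h_f = 995.9·9.81·76.21 = 744.6 kPa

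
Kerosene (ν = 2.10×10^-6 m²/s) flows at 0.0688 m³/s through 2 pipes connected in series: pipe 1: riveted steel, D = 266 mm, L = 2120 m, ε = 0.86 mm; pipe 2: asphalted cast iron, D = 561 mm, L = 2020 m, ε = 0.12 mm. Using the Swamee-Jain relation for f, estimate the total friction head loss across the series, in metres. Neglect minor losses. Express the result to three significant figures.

H ≈ 17.6 m

Pipe 1: V = 1.238 m/s, Re = 1.57×10^5, ε/D = 0.00323, f = 0.02774, h_1 = f(L/D)V²/2g = 17.27 m
Pipe 2: V = 0.2783 m/s, Re = 7.44×10^4, ε/D = 2.14×10^-4, f = 0.02006, h_2 = f(L/D)V²/2g = 0.2852 m
Series → Q common, losses add: H = Σh = 17.55 m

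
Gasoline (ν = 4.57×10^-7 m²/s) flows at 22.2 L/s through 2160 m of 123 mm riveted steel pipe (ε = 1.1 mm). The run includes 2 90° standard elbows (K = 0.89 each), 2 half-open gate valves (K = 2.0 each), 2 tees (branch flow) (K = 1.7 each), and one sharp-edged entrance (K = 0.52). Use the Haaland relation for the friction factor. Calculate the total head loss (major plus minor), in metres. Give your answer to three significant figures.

H_L ≈ 116 m

V = 4Q/(πD²) = 1.868 m/s; V²/2g = 0.1779 m
Re = 5.03×10^5, ε/D = 0.00894 → f = 0.03670 (Haaland)
Major: h_f = f(L/D)·V²/2g = 0.03670·17561·0.1779 = 114.7 m
Minor: ΣK = 9.70; h_m = ΣK·V²/2g = 1.726 m
Total H_L = 114.7 + 1.726 = 116.4 m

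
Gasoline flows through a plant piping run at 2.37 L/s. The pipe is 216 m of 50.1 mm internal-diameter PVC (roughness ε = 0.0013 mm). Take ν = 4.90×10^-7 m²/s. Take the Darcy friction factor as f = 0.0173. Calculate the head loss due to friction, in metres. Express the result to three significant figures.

h_f ≈ 5.49 m

V = 4Q/(πD²) = 4·0.00237/(π·0.0501²) = 1.202 m/s
h_f = f(L/D)V²/(2g) = 0.01730·(216/0.0501)·1.202²/(2·9.81) = 5.495 m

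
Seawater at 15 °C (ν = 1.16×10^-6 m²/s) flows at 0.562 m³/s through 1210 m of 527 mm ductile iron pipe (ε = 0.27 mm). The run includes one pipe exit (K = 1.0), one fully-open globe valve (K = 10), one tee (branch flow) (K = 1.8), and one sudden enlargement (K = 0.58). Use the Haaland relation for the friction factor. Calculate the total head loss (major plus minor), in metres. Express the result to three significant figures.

H_L ≈ 17.9 m

V = 4Q/(πD²) = 2.576 m/s; V²/2g = 0.3383 m
Re = 1.17×10^6, ε/D = 5.12×10^-4 → f = 0.01720 (Haaland)
Major: h_f = f(L/D)·V²/2g = 0.01720·2296·0.3383 = 13.36 m
Minor: ΣK = 13.4; h_m = ΣK·V²/2g = 4.527 m
Total H_L = 13.36 + 4.527 = 17.89 m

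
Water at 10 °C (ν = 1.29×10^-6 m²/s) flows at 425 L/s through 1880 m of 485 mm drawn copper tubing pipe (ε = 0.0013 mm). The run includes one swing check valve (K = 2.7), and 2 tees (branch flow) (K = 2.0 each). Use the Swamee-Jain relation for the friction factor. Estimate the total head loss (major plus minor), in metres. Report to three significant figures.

H_L ≈ 14.3 m

V = 4Q/(πD²) = 2.300 m/s; V²/2g = 0.2697 m
Re = 8.65×10^5, ε/D = 2.68×10^-6 → f = 0.01196 (Swamee-Jain)
Major: h_f = f(L/D)·V²/2g = 0.01196·3876·0.2697 = 12.50 m
Minor: ΣK = 6.70; h_m = ΣK·V²/2g = 1.807 m
Total H_L = 12.50 + 1.807 = 14.31 m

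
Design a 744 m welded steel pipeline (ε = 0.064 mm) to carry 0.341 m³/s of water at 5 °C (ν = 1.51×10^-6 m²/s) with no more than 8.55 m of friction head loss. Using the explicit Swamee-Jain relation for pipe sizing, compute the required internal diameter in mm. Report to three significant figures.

Swamee-Jain (Type III): D = 0.66·[ε^1.25·(LQ²/(gh_f))^4.75 + ν·Q^9.4·(L/(gh_f))^5.2]^0.04
LQ²/(gh_f) = 1.031; L/(gh_f) = 8.870
Term 1 = ε^1.25·(…)^4.75 = 6.63×10^-6; Term 2 = ν·Q^9.4·(…)^5.2 = 5.20×10^-6
D = 0.66·(6.63×10^-6 + 5.20×10^-6)^0.04 = 0.4192 m = 419 mm
Check: V = 2.47 m/s, Re = 6.86×10^5, f = 0.01462, h_f = 8.07 m ≈ 8.55 m ✓

D ≈ 419 mm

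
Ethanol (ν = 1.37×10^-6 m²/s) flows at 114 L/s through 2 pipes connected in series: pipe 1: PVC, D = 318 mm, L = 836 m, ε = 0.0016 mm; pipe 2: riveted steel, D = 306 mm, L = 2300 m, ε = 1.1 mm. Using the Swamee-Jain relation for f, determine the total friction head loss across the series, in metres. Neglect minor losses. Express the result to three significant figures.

Pipe 1: V = 1.435 m/s, Re = 3.33×10^5, ε/D = 5.03×10^-6, f = 0.01416, h_1 = f(L/D)V²/2g = 3.909 m
Pipe 2: V = 1.550 m/s, Re = 3.46×10^5, ε/D = 0.00359, f = 0.02802, h_2 = f(L/D)V²/2g = 25.80 m
Series → Q common, losses add: H = Σh = 29.71 m

H ≈ 29.7 m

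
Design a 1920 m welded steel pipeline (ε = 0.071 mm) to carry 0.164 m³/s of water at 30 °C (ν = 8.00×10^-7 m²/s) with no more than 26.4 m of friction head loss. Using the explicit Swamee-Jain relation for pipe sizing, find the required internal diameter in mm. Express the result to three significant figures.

D ≈ 305 mm

Swamee-Jain (Type III): D = 0.66·[ε^1.25·(LQ²/(gh_f))^4.75 + ν·Q^9.4·(L/(gh_f))^5.2]^0.04
LQ²/(gh_f) = 0.1994; L/(gh_f) = 7.414
Term 1 = ε^1.25·(…)^4.75 = 3.07×10^-9; Term 2 = ν·Q^9.4·(…)^5.2 = 1.11×10^-9
D = 0.66·(3.07×10^-9 + 1.11×10^-9)^0.04 = 0.3051 m = 305 mm
Check: V = 2.24 m/s, Re = 8.56×10^5, f = 0.01524, h_f = 24.6 m ≈ 26.4 m ✓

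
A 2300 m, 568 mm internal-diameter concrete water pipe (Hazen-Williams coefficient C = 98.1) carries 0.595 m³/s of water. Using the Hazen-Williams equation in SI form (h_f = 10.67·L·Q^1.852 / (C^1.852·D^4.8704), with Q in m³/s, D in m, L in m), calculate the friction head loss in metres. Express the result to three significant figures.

h_f ≈ 30.2 m

h_f = 10.67·2300·0.595^1.852 / (98.1^1.852·0.568^4.8704) = 30.21 m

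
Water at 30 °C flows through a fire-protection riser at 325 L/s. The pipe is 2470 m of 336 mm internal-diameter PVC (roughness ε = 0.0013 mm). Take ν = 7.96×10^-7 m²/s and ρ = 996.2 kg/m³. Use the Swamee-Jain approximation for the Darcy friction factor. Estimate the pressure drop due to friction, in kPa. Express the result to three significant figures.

Δp ≈ 538 kPa

V = 4Q/(πD²) = 4·0.325/(π·0.336²) = 3.665 m/s
Re = VD/ν = 3.665·0.336/7.96×10^-7 = 1.55×10^6 → turbulent
ε/D = 0.0013/336 = 3.87×10^-6
Swamee-Jain: f = 0.01093
h_f = f(L/D)V²/(2g) = 0.01093·(2470/0.336)·3.665²/(2·9.81) = 55.00 m
Δp = ρg·h_f = 996.2·9.81·55.00 = 537.5 kPa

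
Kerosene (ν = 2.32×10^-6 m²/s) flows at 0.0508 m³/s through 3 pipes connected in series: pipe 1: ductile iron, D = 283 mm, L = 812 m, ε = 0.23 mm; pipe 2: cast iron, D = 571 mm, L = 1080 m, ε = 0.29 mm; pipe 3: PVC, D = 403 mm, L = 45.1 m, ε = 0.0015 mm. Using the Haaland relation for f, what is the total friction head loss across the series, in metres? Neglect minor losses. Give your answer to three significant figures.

H ≈ 2.14 m

Pipe 1: V = 0.8076 m/s, Re = 9.85×10^4, ε/D = 8.13×10^-4, f = 0.02133, h_1 = f(L/D)V²/2g = 2.034 m
Pipe 2: V = 0.1984 m/s, Re = 4.88×10^4, ε/D = 5.08×10^-4, f = 0.02237, h_2 = f(L/D)V²/2g = 0.08486 m
Pipe 3: V = 0.3983 m/s, Re = 6.92×10^4, ε/D = 3.72×10^-6, f = 0.01929, h_3 = f(L/D)V²/2g = 0.01745 m
Series → Q common, losses add: H = Σh = 2.137 m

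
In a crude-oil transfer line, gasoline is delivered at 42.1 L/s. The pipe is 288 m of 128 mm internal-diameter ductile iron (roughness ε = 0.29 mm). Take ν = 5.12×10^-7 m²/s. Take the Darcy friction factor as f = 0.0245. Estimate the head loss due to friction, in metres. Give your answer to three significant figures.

V = 4Q/(πD²) = 4·0.0421/(π·0.128²) = 3.272 m/s
h_f = f(L/D)V²/(2g) = 0.02450·(288/0.128)·3.272²/(2·9.81) = 30.07 m

h_f ≈ 30.1 m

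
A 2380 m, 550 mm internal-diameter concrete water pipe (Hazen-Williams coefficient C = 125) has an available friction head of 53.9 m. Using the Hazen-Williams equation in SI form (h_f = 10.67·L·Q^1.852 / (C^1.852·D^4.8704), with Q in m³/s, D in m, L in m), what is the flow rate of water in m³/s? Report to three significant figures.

Q ≈ 0.935 m³/s

Rearranging: Q = [h_f·C^1.852·D^4.8704 / (10.67·L)]^(1/1.852)
Q = [53.9·125^1.852·0.550^4.8704 / (10.67·2380)]^0.540 = 0.9348 m³/s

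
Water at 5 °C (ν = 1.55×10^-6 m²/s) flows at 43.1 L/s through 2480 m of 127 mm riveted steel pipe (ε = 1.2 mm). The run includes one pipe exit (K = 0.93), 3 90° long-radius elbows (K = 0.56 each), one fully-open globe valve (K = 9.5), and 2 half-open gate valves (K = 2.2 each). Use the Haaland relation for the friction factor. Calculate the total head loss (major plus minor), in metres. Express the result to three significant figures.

H_L ≈ 441 m

V = 4Q/(πD²) = 3.402 m/s; V²/2g = 0.5900 m
Re = 2.79×10^5, ε/D = 0.00945 → f = 0.03747 (Haaland)
Major: h_f = f(L/D)·V²/2g = 0.03747·19528·0.5900 = 431.7 m
Minor: ΣK = 16.5; h_m = ΣK·V²/2g = 9.741 m
Total H_L = 431.7 + 9.741 = 441.5 m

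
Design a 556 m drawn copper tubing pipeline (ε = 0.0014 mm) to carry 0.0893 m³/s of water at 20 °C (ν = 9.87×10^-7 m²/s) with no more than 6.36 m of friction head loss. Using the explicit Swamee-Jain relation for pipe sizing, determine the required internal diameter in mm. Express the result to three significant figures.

Swamee-Jain (Type III): D = 0.66·[ε^1.25·(LQ²/(gh_f))^4.75 + ν·Q^9.4·(L/(gh_f))^5.2]^0.04
LQ²/(gh_f) = 0.07106; L/(gh_f) = 8.911
Term 1 = ε^1.25·(…)^4.75 = 1.69×10^-13; Term 2 = ν·Q^9.4·(…)^5.2 = 1.18×10^-11
D = 0.66·(1.69×10^-13 + 1.18×10^-11)^0.04 = 0.2414 m = 241 mm
Check: V = 1.95 m/s, Re = 4.77×10^5, f = 0.01329, h_f = 5.94 m ≈ 6.36 m ✓

D ≈ 241 mm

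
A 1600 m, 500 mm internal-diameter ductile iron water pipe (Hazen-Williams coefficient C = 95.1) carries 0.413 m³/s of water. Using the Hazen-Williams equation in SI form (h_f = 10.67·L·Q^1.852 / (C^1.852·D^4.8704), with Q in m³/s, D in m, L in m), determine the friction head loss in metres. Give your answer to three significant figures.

h_f = 10.67·1600·0.413^1.852 / (95.1^1.852·0.500^4.8704) = 21.07 m

h_f ≈ 21.1 m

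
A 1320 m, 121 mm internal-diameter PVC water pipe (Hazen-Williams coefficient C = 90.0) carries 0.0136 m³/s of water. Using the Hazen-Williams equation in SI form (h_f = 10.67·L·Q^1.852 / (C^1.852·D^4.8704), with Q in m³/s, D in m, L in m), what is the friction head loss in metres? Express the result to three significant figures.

h_f ≈ 34.7 m

h_f = 10.67·1320·0.0136^1.852 / (90.0^1.852·0.121^4.8704) = 34.67 m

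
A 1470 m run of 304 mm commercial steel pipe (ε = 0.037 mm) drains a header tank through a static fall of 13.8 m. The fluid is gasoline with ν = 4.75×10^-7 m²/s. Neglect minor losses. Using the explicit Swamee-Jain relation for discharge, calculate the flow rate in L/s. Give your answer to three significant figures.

Q ≈ 148 L/s

Swamee-Jain (Type II): Q = -0.965·√(gD⁵h_f/L)·ln[ε/(3.7D) + √(3.17ν²L/(gD³h_f))]
√(gD⁵h_f/L) = √(9.81·0.304⁵·13.8/1470) = 0.01546
ε/(3.7D) = 3.29×10^-5; √(3.17ν²L/(gD³h_f)) = 1.66×10^-5
Q = -0.965·0.01546·ln(4.952×10^-5) = 0.1479 m³/s
Check: V = 2.04 m/s, Re = 1.30×10^6, f = 0.01356, h_f = 13.9 m ≈ 13.8 m ✓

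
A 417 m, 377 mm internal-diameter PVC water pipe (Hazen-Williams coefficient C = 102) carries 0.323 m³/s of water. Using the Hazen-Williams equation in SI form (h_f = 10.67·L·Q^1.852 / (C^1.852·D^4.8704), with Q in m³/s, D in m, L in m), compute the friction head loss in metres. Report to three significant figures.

h_f ≈ 12.1 m

h_f = 10.67·417·0.323^1.852 / (102^1.852·0.377^4.8704) = 12.10 m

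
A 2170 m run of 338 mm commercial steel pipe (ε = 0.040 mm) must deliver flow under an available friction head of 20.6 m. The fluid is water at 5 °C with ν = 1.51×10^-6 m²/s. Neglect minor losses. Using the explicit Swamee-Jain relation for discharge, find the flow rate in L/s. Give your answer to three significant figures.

Swamee-Jain (Type II): Q = -0.965·√(gD⁵h_f/L)·ln[ε/(3.7D) + √(3.17ν²L/(gD³h_f))]
√(gD⁵h_f/L) = √(9.81·0.338⁵·20.6/2170) = 0.02027
ε/(3.7D) = 3.20×10^-5; √(3.17ν²L/(gD³h_f)) = 4.48×10^-5
Q = -0.965·0.02027·ln(7.682×10^-5) = 0.1853 m³/s
Check: V = 2.07 m/s, Re = 4.62×10^5, f = 0.01480, h_f = 20.7 m ≈ 20.6 m ✓

Q ≈ 185 L/s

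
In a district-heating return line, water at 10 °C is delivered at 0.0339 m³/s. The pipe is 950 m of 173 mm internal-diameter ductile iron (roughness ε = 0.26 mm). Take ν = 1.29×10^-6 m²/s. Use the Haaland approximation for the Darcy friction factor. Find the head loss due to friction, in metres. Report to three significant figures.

V = 4Q/(πD²) = 4·0.0339/(π·0.173²) = 1.442 m/s
Re = VD/ν = 1.442·0.173/1.29×10^-6 = 1.93×10^5 → turbulent
ε/D = 0.26/173 = 0.00150
Haaland: f = 0.02276
h_f = f(L/D)V²/(2g) = 0.02276·(950/0.173)·1.442²/(2·9.81) = 13.25 m

h_f ≈ 13.2 m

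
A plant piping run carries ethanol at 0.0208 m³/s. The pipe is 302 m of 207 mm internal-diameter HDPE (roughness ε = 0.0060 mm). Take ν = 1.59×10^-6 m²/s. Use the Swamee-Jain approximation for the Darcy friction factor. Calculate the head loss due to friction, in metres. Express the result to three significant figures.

V = 4Q/(πD²) = 4·0.0208/(π·0.207²) = 0.6181 m/s
Re = VD/ν = 0.6181·0.207/1.59×10^-6 = 8.05×10^4 → turbulent
ε/D = 0.0060/207 = 2.90×10^-5
Swamee-Jain: f = 0.01886
h_f = f(L/D)V²/(2g) = 0.01886·(302/0.207)·0.6181²/(2·9.81) = 0.5357 m

h_f ≈ 0.536 m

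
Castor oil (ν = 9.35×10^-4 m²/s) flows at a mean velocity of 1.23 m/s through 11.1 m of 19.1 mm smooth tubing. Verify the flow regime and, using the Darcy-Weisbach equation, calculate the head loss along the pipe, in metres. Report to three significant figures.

h_f ≈ 114 m

Re = VD/ν = 1.23·0.01910/9.35×10^-4 = 25.1 → laminar (Re < 2300)
f = 64/Re = 2.547
h_f = f(L/D)V²/(2g) = 2.547·(11.1/0.01910)·1.23²/(2·9.81) = 114.1 m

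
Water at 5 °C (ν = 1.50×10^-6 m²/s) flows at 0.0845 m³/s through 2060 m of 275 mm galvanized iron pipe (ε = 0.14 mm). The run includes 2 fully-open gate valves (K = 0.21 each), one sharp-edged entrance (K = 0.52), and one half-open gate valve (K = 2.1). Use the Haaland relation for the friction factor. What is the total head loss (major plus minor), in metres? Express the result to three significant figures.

V = 4Q/(πD²) = 1.423 m/s; V²/2g = 0.1032 m
Re = 2.61×10^5, ε/D = 5.09×10^-4 → f = 0.01830 (Haaland)
Major: h_f = f(L/D)·V²/2g = 0.01830·7491·0.1032 = 14.14 m
Minor: ΣK = 3.04; h_m = ΣK·V²/2g = 0.3136 m
Total H_L = 14.14 + 0.3136 = 14.45 m

H_L ≈ 14.5 m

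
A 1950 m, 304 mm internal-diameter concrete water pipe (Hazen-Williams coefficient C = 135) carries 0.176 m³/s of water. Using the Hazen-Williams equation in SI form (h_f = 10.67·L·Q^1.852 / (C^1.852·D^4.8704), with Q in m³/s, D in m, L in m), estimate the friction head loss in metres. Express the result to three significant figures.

h_f ≈ 31.2 m

h_f = 10.67·1950·0.176^1.852 / (135^1.852·0.304^4.8704) = 31.20 m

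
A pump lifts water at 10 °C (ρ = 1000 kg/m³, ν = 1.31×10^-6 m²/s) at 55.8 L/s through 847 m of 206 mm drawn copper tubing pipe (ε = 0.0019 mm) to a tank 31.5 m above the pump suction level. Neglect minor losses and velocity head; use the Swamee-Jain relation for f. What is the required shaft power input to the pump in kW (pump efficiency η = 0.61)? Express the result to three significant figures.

V = 4Q/(πD²) = 1.674 m/s; Re = 2.63×10^5; ε/D = 9.22×10^-6; f = 0.01483
h_f = f(L/D)V²/2g = 8.713 m
Total head H = z + h_f = 31.5 + 8.713 = 40.21 m
P_hyd = ρgQH = 1000·9.81·0.0558·40.21 = 22.01 kW
P_shaft = P_hyd/η = 22.01/0.61 = 36.09 kW

P_shaft ≈ 36.1 kW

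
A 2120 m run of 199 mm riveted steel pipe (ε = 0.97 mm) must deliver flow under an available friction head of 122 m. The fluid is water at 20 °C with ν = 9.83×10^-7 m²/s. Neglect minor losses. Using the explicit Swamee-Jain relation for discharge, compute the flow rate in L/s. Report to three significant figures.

Q ≈ 84.7 L/s

Swamee-Jain (Type II): Q = -0.965·√(gD⁵h_f/L)·ln[ε/(3.7D) + √(3.17ν²L/(gD³h_f))]
√(gD⁵h_f/L) = √(9.81·0.199⁵·122/2120) = 0.01327
ε/(3.7D) = 0.00132; √(3.17ν²L/(gD³h_f)) = 2.62×10^-5
Q = -0.965·0.01327·ln(0.001344) = 0.08470 m³/s
Check: V = 2.72 m/s, Re = 5.51×10^5, f = 0.03040, h_f = 122 m ≈ 122 m ✓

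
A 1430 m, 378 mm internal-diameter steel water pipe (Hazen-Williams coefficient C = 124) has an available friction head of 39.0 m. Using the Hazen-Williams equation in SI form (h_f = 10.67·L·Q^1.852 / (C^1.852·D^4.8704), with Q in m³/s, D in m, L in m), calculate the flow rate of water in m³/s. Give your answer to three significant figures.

Rearranging: Q = [h_f·C^1.852·D^4.8704 / (10.67·L)]^(1/1.852)
Q = [39.0·124^1.852·0.378^4.8704 / (10.67·1430)]^0.540 = 0.3824 m³/s

Q ≈ 0.382 m³/s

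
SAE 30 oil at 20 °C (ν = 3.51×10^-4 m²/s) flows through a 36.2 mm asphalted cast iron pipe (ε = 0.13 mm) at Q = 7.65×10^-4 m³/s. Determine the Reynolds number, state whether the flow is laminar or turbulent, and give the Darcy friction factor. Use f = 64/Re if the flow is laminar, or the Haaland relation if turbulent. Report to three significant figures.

V = 4Q/(πD²) = 0.7433 m/s
Re = VD/ν = 0.7433·0.0362/3.51×10^-4 = 76.7
Re < 2300 → laminar → f = 64/Re = 0.8349

Re ≈ 76.7; laminar; f = 64/Re ≈ 0.835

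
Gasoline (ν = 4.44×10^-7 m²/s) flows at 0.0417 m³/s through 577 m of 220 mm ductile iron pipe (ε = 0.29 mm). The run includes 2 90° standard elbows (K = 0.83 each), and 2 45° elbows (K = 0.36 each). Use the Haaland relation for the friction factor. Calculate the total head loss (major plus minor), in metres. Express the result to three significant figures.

V = 4Q/(πD²) = 1.097 m/s; V²/2g = 0.06133 m
Re = 5.44×10^5, ε/D = 0.00132 → f = 0.02146 (Haaland)
Major: h_f = f(L/D)·V²/2g = 0.02146·2623·0.06133 = 3.453 m
Minor: ΣK = 2.38; h_m = ΣK·V²/2g = 0.1460 m
Total H_L = 3.453 + 0.1460 = 3.599 m

H_L ≈ 3.60 m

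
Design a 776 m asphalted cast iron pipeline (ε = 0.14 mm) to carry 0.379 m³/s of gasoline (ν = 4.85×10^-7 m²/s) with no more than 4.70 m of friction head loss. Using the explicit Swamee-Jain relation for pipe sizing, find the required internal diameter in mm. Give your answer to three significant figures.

Swamee-Jain (Type III): D = 0.66·[ε^1.25·(LQ²/(gh_f))^4.75 + ν·Q^9.4·(L/(gh_f))^5.2]^0.04
LQ²/(gh_f) = 2.418; L/(gh_f) = 16.83
Term 1 = ε^1.25·(…)^4.75 = 0.00101; Term 2 = ν·Q^9.4·(…)^5.2 = 1.26×10^-4
D = 0.66·(0.00101 + 1.26×10^-4)^0.04 = 0.5032 m = 503 mm
Check: V = 1.91 m/s, Re = 1.98×10^6, f = 0.01518, h_f = 4.33 m ≈ 4.70 m ✓

D ≈ 503 mm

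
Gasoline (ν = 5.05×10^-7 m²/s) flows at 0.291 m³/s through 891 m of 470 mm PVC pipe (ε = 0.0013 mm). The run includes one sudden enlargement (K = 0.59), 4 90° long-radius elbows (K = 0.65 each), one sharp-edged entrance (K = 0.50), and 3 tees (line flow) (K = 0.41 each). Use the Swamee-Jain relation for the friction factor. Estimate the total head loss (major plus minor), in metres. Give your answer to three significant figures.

H_L ≈ 3.66 m

V = 4Q/(πD²) = 1.677 m/s; V²/2g = 0.1434 m
Re = 1.56×10^6, ε/D = 2.77×10^-6 → f = 0.01088 (Swamee-Jain)
Major: h_f = f(L/D)·V²/2g = 0.01088·1896·0.1434 = 2.956 m
Minor: ΣK = 4.92; h_m = ΣK·V²/2g = 0.7055 m
Total H_L = 2.956 + 0.7055 = 3.662 m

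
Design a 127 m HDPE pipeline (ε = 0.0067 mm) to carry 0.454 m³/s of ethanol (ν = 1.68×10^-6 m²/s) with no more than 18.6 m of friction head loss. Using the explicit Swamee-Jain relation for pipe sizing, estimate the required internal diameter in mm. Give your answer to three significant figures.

D ≈ 269 mm

Swamee-Jain (Type III): D = 0.66·[ε^1.25·(LQ²/(gh_f))^4.75 + ν·Q^9.4·(L/(gh_f))^5.2]^0.04
LQ²/(gh_f) = 0.1435; L/(gh_f) = 0.6960
Term 1 = ε^1.25·(…)^4.75 = 3.37×10^-11; Term 2 = ν·Q^9.4·(…)^5.2 = 1.52×10^-10
D = 0.66·(3.37×10^-11 + 1.52×10^-10)^0.04 = 0.2694 m = 269 mm
Check: V = 7.97 m/s, Re = 1.28×10^6, f = 0.01181, h_f = 18.0 m ≈ 18.6 m ✓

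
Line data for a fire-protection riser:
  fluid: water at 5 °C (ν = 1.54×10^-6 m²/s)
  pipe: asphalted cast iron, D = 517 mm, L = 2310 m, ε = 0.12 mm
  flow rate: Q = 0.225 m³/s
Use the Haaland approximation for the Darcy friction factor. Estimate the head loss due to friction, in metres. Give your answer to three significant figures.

h_f ≈ 4.19 m

V = 4Q/(πD²) = 4·0.225/(π·0.517²) = 1.072 m/s
Re = VD/ν = 1.072·0.517/1.54×10^-6 = 3.60×10^5 → turbulent
ε/D = 0.12/517 = 2.32×10^-4
Haaland: f = 0.01602
h_f = f(L/D)V²/(2g) = 0.01602·(2310/0.517)·1.072²/(2·9.81) = 4.191 m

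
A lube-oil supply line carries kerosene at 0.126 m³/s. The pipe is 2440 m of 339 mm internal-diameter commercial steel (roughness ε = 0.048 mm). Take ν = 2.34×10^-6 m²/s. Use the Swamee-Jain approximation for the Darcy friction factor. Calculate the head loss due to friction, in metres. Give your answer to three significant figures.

V = 4Q/(πD²) = 4·0.126/(π·0.339²) = 1.396 m/s
Re = VD/ν = 1.396·0.339/2.34×10^-6 = 2.02×10^5 → turbulent
ε/D = 0.048/339 = 1.42×10^-4
Swamee-Jain: f = 0.01668
h_f = f(L/D)V²/(2g) = 0.01668·(2440/0.339)·1.396²/(2·9.81) = 11.93 m

h_f ≈ 11.9 m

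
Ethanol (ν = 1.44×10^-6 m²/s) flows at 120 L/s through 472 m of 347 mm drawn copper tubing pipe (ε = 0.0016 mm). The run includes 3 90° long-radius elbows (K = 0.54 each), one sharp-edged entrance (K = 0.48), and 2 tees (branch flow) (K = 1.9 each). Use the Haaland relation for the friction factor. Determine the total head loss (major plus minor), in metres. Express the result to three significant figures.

V = 4Q/(πD²) = 1.269 m/s; V²/2g = 0.08207 m
Re = 3.06×10^5, ε/D = 4.61×10^-6 → f = 0.01433 (Haaland)
Major: h_f = f(L/D)·V²/2g = 0.01433·1360·0.08207 = 1.599 m
Minor: ΣK = 5.90; h_m = ΣK·V²/2g = 0.4842 m
Total H_L = 1.599 + 0.4842 = 2.084 m

H_L ≈ 2.08 m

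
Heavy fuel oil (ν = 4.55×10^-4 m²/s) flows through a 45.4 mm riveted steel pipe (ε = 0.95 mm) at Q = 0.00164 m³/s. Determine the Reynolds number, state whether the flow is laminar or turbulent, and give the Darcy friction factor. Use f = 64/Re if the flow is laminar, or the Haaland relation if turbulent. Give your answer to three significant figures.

Re ≈ 101; laminar; f = 64/Re ≈ 0.633

V = 4Q/(πD²) = 1.013 m/s
Re = VD/ν = 1.013·0.0454/4.55×10^-4 = 101
Re < 2300 → laminar → f = 64/Re = 0.6331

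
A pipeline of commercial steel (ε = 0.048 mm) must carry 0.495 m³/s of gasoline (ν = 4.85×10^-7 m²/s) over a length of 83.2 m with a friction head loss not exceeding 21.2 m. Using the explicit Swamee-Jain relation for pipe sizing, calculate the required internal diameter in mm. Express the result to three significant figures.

Swamee-Jain (Type III): D = 0.66·[ε^1.25·(LQ²/(gh_f))^4.75 + ν·Q^9.4·(L/(gh_f))^5.2]^0.04
LQ²/(gh_f) = 0.09802; L/(gh_f) = 0.4001
Term 1 = ε^1.25·(…)^4.75 = 6.46×10^-11; Term 2 = ν·Q^9.4·(…)^5.2 = 5.57×10^-12
D = 0.66·(6.46×10^-11 + 5.57×10^-12)^0.04 = 0.2591 m = 259 mm
Check: V = 9.39 m/s, Re = 5.02×10^6, f = 0.01380, h_f = 19.9 m ≈ 21.2 m ✓

D ≈ 259 mm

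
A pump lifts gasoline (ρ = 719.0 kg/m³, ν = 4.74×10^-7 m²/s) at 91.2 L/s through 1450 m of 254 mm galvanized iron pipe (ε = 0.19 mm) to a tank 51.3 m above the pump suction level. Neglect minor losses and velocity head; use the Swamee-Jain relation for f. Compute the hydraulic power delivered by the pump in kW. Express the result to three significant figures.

P_hyd ≈ 44.4 kW

V = 4Q/(πD²) = 1.800 m/s; Re = 9.64×10^5; ε/D = 7.48×10^-4; f = 0.01880
h_f = f(L/D)V²/2g = 17.72 m
Total head H = z + h_f = 51.3 + 17.72 = 69.02 m
P_hyd = ρgQH = 719.0·9.81·0.0912·69.02 = 44.40 kW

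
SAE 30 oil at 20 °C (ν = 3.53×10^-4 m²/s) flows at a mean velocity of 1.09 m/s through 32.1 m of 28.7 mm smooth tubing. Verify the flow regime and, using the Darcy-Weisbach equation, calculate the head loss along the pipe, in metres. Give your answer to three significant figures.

h_f ≈ 48.9 m

Re = VD/ν = 1.09·0.02870/3.53×10^-4 = 88.6 → laminar (Re < 2300)
f = 64/Re = 0.7222
h_f = f(L/D)V²/(2g) = 0.7222·(32.1/0.02870)·1.09²/(2·9.81) = 48.91 m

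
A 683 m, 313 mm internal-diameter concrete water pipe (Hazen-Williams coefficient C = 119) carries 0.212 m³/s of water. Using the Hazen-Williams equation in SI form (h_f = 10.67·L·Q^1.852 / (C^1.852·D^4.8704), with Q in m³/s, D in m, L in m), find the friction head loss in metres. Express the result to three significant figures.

h_f ≈ 16.9 m

h_f = 10.67·683·0.212^1.852 / (119^1.852·0.313^4.8704) = 16.90 m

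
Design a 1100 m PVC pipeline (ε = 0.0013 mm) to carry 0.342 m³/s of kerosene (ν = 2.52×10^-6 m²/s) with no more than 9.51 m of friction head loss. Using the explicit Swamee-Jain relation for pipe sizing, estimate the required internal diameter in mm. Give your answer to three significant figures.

Swamee-Jain (Type III): D = 0.66·[ε^1.25·(LQ²/(gh_f))^4.75 + ν·Q^9.4·(L/(gh_f))^5.2]^0.04
LQ²/(gh_f) = 1.379; L/(gh_f) = 11.79
Term 1 = ε^1.25·(…)^4.75 = 2.02×10^-7; Term 2 = ν·Q^9.4·(…)^5.2 = 3.92×10^-5
D = 0.66·(2.02×10^-7 + 3.92×10^-5)^0.04 = 0.4399 m = 440 mm
Check: V = 2.25 m/s, Re = 3.93×10^5, f = 0.01372, h_f = 8.85 m ≈ 9.51 m ✓

D ≈ 440 mm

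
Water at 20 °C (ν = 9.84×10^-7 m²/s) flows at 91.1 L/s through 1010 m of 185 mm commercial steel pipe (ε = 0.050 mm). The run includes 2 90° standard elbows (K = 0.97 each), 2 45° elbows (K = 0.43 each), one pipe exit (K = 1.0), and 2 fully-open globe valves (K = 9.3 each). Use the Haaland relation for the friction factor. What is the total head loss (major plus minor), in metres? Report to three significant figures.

V = 4Q/(πD²) = 3.389 m/s; V²/2g = 0.5854 m
Re = 6.37×10^5, ε/D = 2.70×10^-4 → f = 0.01567 (Haaland)
Major: h_f = f(L/D)·V²/2g = 0.01567·5459·0.5854 = 50.08 m
Minor: ΣK = 22.4; h_m = ΣK·V²/2g = 13.11 m
Total H_L = 50.08 + 13.11 = 63.19 m

H_L ≈ 63.2 m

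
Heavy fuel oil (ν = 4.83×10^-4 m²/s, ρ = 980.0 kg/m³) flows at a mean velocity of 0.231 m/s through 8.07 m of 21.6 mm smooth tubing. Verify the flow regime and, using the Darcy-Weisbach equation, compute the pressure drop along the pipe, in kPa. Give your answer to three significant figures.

Re = VD/ν = 0.231·0.02160/4.83×10^-4 = 10.3 → laminar (Re < 2300)
f = 64/Re = 6.195
h_f = f(L/D)V²/(2g) = 6.195·(8.07/0.02160)·0.231²/(2·9.81) = 6.295 m
Δp = ρg·h_f = 980.0·9.81·6.295 = 60.52 kPa

Δp ≈ 60.5 kPa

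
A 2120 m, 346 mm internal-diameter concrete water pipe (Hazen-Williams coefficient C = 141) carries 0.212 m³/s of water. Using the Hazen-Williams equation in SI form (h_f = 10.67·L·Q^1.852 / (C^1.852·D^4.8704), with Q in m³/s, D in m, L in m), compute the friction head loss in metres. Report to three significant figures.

h_f = 10.67·2120·0.212^1.852 / (141^1.852·0.346^4.8704) = 23.52 m

h_f ≈ 23.5 m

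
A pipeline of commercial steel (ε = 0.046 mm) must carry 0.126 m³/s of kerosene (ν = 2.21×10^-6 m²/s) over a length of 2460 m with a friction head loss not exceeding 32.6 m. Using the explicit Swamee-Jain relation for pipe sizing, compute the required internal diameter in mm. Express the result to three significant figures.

D ≈ 280 mm

Swamee-Jain (Type III): D = 0.66·[ε^1.25·(LQ²/(gh_f))^4.75 + ν·Q^9.4·(L/(gh_f))^5.2]^0.04
LQ²/(gh_f) = 0.1221; L/(gh_f) = 7.692
Term 1 = ε^1.25·(…)^4.75 = 1.74×10^-10; Term 2 = ν·Q^9.4·(…)^5.2 = 3.13×10^-10
D = 0.66·(1.74×10^-10 + 3.13×10^-10)^0.04 = 0.2799 m = 280 mm
Check: V = 2.05 m/s, Re = 2.59×10^5, f = 0.01630, h_f = 30.6 m ≈ 32.6 m ✓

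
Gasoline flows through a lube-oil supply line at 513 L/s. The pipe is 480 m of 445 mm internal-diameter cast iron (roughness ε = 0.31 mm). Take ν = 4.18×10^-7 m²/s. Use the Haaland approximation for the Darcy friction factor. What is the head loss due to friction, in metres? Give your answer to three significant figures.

V = 4Q/(πD²) = 4·0.513/(π·0.445²) = 3.298 m/s
Re = VD/ν = 3.298·0.445/4.18×10^-7 = 3.51×10^6 → turbulent
ε/D = 0.31/445 = 6.97×10^-4
Haaland: f = 0.01815
h_f = f(L/D)V²/(2g) = 0.01815·(480/0.445)·3.298²/(2·9.81) = 10.86 m

h_f ≈ 10.9 m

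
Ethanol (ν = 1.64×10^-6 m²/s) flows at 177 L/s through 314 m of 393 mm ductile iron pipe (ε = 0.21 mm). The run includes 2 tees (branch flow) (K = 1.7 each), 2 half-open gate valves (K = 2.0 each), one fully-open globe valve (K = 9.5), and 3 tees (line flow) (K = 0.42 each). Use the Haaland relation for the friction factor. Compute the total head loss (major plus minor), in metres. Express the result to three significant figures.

V = 4Q/(πD²) = 1.459 m/s; V²/2g = 0.1085 m
Re = 3.50×10^5, ε/D = 5.34×10^-4 → f = 0.01811 (Haaland)
Major: h_f = f(L/D)·V²/2g = 0.01811·799.0·0.1085 = 1.570 m
Minor: ΣK = 18.2; h_m = ΣK·V²/2g = 1.971 m
Total H_L = 1.570 + 1.971 = 3.540 m

H_L ≈ 3.54 m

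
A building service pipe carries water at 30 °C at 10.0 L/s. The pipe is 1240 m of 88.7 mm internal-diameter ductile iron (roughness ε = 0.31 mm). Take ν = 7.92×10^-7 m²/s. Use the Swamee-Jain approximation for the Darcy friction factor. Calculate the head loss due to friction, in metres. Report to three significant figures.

V = 4Q/(πD²) = 4·0.0100/(π·0.0887²) = 1.618 m/s
Re = VD/ν = 1.618·0.0887/7.92×10^-7 = 1.81×10^5 → turbulent
ε/D = 0.31/88.7 = 0.00349
Swamee-Jain: f = 0.02818
h_f = f(L/D)V²/(2g) = 0.02818·(1240/0.0887)·1.618²/(2·9.81) = 52.59 m

h_f ≈ 52.6 m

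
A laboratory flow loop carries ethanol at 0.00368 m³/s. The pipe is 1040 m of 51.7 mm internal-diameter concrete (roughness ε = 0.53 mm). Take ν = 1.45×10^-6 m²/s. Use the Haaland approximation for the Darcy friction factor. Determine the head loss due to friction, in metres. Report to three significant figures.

h_f ≈ 123 m

V = 4Q/(πD²) = 4·0.00368/(π·0.0517²) = 1.753 m/s
Re = VD/ν = 1.753·0.0517/1.45×10^-6 = 6.25×10^4 → turbulent
ε/D = 0.53/51.7 = 0.0103
Haaland: f = 0.03918
h_f = f(L/D)V²/(2g) = 0.03918·(1040/0.0517)·1.753²/(2·9.81) = 123.4 m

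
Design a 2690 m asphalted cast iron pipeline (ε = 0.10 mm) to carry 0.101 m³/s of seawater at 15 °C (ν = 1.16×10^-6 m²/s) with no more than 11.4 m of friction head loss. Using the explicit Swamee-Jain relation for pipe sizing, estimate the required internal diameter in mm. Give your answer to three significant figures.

Swamee-Jain (Type III): D = 0.66·[ε^1.25·(LQ²/(gh_f))^4.75 + ν·Q^9.4·(L/(gh_f))^5.2]^0.04
LQ²/(gh_f) = 0.2454; L/(gh_f) = 24.05
Term 1 = ε^1.25·(…)^4.75 = 1.26×10^-8; Term 2 = ν·Q^9.4·(…)^5.2 = 7.71×10^-9
D = 0.66·(1.26×10^-8 + 7.71×10^-9)^0.04 = 0.3250 m = 325 mm
Check: V = 1.22 m/s, Re = 3.41×10^5, f = 0.01692, h_f = 10.6 m ≈ 11.4 m ✓

D ≈ 325 mm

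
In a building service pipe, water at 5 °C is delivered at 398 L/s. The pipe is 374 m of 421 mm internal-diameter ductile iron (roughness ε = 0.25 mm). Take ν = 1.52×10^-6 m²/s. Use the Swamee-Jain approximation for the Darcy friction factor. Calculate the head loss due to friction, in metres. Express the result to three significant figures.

h_f ≈ 6.67 m

V = 4Q/(πD²) = 4·0.398/(π·0.421²) = 2.859 m/s
Re = VD/ν = 2.859·0.421/1.52×10^-6 = 7.92×10^5 → turbulent
ε/D = 0.25/421 = 5.94×10^-4
Swamee-Jain: f = 0.01802
h_f = f(L/D)V²/(2g) = 0.01802·(374/0.421)·2.859²/(2·9.81) = 6.671 m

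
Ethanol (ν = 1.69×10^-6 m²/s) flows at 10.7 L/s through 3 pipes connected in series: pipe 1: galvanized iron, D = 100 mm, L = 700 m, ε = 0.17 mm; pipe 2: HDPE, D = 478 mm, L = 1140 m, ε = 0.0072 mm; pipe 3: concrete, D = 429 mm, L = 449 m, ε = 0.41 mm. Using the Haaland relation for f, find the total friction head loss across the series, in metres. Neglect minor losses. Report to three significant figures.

H ≈ 16.3 m

Pipe 1: V = 1.362 m/s, Re = 8.06×10^4, ε/D = 0.00170, f = 0.02451, h_1 = f(L/D)V²/2g = 16.23 m
Pipe 2: V = 0.05963 m/s, Re = 1.69×10^4, ε/D = 1.51×10^-5, f = 0.02690, h_2 = f(L/D)V²/2g = 0.01163 m
Pipe 3: V = 0.07403 m/s, Re = 1.88×10^4, ε/D = 9.56×10^-4, f = 0.02789, h_3 = f(L/D)V²/2g = 0.008152 m
Series → Q common, losses add: H = Σh = 16.25 m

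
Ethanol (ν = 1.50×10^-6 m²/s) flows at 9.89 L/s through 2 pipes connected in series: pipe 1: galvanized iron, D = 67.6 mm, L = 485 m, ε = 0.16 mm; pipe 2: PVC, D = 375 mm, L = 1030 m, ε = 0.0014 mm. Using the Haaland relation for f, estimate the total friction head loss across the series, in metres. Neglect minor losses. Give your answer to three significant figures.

Pipe 1: V = 2.756 m/s, Re = 1.24×10^5, ε/D = 0.00237, f = 0.02566, h_1 = f(L/D)V²/2g = 71.26 m
Pipe 2: V = 0.08955 m/s, Re = 2.24×10^4, ε/D = 3.73×10^-6, f = 0.02504, h_2 = f(L/D)V²/2g = 0.02811 m
Series → Q common, losses add: H = Σh = 71.28 m

H ≈ 71.3 m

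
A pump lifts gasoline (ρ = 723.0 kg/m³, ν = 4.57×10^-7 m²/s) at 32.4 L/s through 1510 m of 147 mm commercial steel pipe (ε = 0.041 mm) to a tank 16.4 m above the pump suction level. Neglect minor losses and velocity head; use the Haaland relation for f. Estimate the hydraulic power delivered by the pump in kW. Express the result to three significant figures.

V = 4Q/(πD²) = 1.909 m/s; Re = 6.14×10^5; ε/D = 2.79×10^-4; f = 0.01578
h_f = f(L/D)V²/2g = 30.11 m
Total head H = z + h_f = 16.4 + 30.11 = 46.51 m
P_hyd = ρgQH = 723.0·9.81·0.0324·46.51 = 10.69 kW

P_hyd ≈ 10.7 kW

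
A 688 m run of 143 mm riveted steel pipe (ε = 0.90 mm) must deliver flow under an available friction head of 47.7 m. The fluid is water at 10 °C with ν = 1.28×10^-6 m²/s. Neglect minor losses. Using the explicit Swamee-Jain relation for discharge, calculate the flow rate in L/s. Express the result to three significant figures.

Swamee-Jain (Type II): Q = -0.965·√(gD⁵h_f/L)·ln[ε/(3.7D) + √(3.17ν²L/(gD³h_f))]
√(gD⁵h_f/L) = √(9.81·0.143⁵·47.7/688) = 0.006377
ε/(3.7D) = 0.00170; √(3.17ν²L/(gD³h_f)) = 5.11×10^-5
Q = -0.965·0.006377·ln(0.001752) = 0.03906 m³/s
Check: V = 2.43 m/s, Re = 2.72×10^5, f = 0.03304, h_f = 47.9 m ≈ 47.7 m ✓

Q ≈ 39.1 L/s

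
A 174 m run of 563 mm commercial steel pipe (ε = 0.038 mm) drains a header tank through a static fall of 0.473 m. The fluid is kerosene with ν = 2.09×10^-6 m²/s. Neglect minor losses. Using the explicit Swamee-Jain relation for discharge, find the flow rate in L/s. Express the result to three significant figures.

Swamee-Jain (Type II): Q = -0.965·√(gD⁵h_f/L)·ln[ε/(3.7D) + √(3.17ν²L/(gD³h_f))]
√(gD⁵h_f/L) = √(9.81·0.563⁵·0.473/174) = 0.03884
ε/(3.7D) = 1.82×10^-5; √(3.17ν²L/(gD³h_f)) = 5.39×10^-5
Q = -0.965·0.03884·ln(7.218×10^-5) = 0.3574 m³/s
Check: V = 1.44 m/s, Re = 3.87×10^5, f = 0.01457, h_f = 0.473 m ≈ 0.473 m ✓

Q ≈ 357 L/s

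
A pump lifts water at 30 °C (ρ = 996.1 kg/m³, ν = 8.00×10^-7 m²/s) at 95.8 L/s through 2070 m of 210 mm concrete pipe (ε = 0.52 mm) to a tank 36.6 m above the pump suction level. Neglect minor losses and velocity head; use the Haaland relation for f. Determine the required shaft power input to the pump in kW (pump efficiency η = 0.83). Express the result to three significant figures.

P_shaft ≈ 150 kW

V = 4Q/(πD²) = 2.766 m/s; Re = 7.26×10^5; ε/D = 0.00248; f = 0.02505
h_f = f(L/D)V²/2g = 96.28 m
Total head H = z + h_f = 36.6 + 96.28 = 132.9 m
P_hyd = ρgQH = 996.1·9.81·0.0958·132.9 = 124.4 kW
P_shaft = P_hyd/η = 124.4/0.83 = 149.9 kW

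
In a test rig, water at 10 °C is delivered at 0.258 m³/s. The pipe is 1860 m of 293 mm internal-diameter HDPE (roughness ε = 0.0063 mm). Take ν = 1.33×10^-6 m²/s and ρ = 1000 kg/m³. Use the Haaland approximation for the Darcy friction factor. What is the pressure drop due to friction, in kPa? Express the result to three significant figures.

Δp ≈ 571 kPa

V = 4Q/(πD²) = 4·0.258/(π·0.293²) = 3.826 m/s
Re = VD/ν = 3.826·0.293/1.33×10^-6 = 8.43×10^5 → turbulent
ε/D = 0.0063/293 = 2.15×10^-5
Haaland: f = 0.01229
h_f = f(L/D)V²/(2g) = 0.01229·(1860/0.293)·3.826²/(2·9.81) = 58.21 m
Δp = ρg·h_f = 1000·9.81·58.21 = 571.0 kPa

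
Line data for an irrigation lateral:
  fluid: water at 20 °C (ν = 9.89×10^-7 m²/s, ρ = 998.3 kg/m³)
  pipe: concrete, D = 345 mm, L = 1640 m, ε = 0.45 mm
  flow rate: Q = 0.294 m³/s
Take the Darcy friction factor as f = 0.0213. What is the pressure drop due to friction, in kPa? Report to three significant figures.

Δp ≈ 500 kPa

V = 4Q/(πD²) = 4·0.294/(π·0.345²) = 3.145 m/s
h_f = f(L/D)V²/(2g) = 0.02130·(1640/0.345)·3.145²/(2·9.81) = 51.04 m
Δp = ρg·h_f = 998.3·9.81·51.04 = 499.9 kPa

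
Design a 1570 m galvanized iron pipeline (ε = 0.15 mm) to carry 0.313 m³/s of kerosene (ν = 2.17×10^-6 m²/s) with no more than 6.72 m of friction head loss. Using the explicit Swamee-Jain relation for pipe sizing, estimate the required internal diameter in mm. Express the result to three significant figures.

Swamee-Jain (Type III): D = 0.66·[ε^1.25·(LQ²/(gh_f))^4.75 + ν·Q^9.4·(L/(gh_f))^5.2]^0.04
LQ²/(gh_f) = 2.333; L/(gh_f) = 23.82
Term 1 = ε^1.25·(…)^4.75 = 9.29×10^-4; Term 2 = ν·Q^9.4·(…)^5.2 = 5.68×10^-4
D = 0.66·(9.29×10^-4 + 5.68×10^-4)^0.04 = 0.5088 m = 509 mm
Check: V = 1.54 m/s, Re = 3.61×10^5, f = 0.01675, h_f = 6.24 m ≈ 6.72 m ✓

D ≈ 509 mm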